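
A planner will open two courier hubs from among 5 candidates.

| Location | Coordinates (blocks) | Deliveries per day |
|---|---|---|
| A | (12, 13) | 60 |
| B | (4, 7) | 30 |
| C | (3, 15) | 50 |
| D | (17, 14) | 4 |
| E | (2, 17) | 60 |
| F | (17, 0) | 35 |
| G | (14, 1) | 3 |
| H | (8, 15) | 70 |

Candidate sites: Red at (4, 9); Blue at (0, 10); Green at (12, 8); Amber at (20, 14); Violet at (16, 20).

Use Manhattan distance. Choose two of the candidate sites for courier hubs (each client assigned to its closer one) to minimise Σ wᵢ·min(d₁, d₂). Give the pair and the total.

{Red, Green}, total 2536

Evaluate every pair (each demand assigned to the nearer of the two):
  {Red, Green}: total = 2536
  {Blue, Green}: total = 2746
  {Red, Amber}: total = 2911
  {Red, Violet}: total = 3187
  {Blue, Amber}: total = 3264
  {Red, Blue}: total = 3266
  {Blue, Violet}: total = 3546
  {Green, Violet}: total = 3670
  {Green, Amber}: total = 3774
  {Amber, Violet}: total = 4724
Best pair: {Red, Green} with total 2536.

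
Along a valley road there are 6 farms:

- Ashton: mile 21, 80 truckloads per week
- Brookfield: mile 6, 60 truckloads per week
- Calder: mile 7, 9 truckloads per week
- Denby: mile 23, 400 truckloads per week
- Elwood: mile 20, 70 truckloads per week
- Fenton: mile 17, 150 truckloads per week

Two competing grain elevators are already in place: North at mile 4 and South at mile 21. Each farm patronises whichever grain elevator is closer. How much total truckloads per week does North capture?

69

The indifferent point is the midpoint (4+21)/2 = 12.5; farms left of it (closer to North at 4) go to North, those right go to South.
  Brookfield at 6 (w=60) → North
  Calder at 7 (w=9) → North
  Fenton at 17 (w=150) → South
  Elwood at 20 (w=70) → South
  Ashton at 21 (w=80) → South
  Denby at 23 (w=400) → South
North captures 69; South captures 700.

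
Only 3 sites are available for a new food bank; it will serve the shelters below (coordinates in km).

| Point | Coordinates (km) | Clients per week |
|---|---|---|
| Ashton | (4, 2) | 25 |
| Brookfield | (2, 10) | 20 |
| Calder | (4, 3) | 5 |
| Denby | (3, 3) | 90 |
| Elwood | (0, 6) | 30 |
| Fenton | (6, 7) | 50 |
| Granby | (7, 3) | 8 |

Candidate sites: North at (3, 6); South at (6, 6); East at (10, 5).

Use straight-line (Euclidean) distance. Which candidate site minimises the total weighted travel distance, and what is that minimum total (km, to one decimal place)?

Total weighted distance at each candidate:
  North (3, 6): total = 759.5
  South (6, 6): total = 880.1
  East (10, 5): total = 1597.2
Minimum is at North with total 759.5 km.

North, total 759.5 km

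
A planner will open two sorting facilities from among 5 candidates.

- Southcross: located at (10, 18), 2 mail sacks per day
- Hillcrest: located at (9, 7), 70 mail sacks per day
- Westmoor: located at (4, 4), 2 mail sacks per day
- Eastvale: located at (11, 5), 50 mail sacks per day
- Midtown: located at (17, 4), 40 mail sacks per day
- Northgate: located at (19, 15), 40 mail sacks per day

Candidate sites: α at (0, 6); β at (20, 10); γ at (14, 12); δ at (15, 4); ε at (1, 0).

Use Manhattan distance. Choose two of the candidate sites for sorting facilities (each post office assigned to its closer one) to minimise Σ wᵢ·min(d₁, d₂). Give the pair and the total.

Evaluate every pair (each demand assigned to the nearer of the two):
  {β, δ}: total = 1258
  {γ, δ}: total = 1322
  {α, δ}: total = 1610
  {δ, ε}: total = 1612
  {β, γ}: total = 1856
  {α, β}: total = 1948
  {α, γ}: total = 1992
  {γ, ε}: total = 1994
  {β, ε}: total = 2330
  {α, ε}: total = 3236
Best pair: {β, δ} with total 1258.

{β, δ}, total 1258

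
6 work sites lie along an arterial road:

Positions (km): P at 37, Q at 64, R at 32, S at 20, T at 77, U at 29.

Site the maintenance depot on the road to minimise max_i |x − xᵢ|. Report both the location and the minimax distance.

The 1-center on a line is the midpoint of the two extreme points: leftmost at 20, rightmost at 77.
Optimal location = (20 + 77)/2 = 48.5; maximum distance = (77 − 20)/2 = 28.5.

location 48.5, max distance 28.5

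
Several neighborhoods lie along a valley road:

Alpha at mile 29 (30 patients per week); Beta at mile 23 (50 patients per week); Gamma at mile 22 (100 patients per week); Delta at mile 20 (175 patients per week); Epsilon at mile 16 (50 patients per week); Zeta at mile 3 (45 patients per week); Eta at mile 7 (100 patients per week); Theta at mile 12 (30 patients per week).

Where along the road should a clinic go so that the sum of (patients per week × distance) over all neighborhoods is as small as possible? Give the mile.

x = 20

For a sum of weighted absolute distances on a line, the optimum is the weighted median (not the mean). Total weight W = 580; half-weight = 290.
Sort by position and accumulate weight:
  mile 3 (Zeta, w=45) → cum 45
  mile 7 (Eta, w=100) → cum 145
  mile 12 (Theta, w=30) → cum 175
  mile 16 (Epsilon, w=50) → cum 225
  mile 20 (Delta, w=175) → cum 400  ≥ 290 → median here
  mile 22 (Gamma, w=100) → cum 500
  mile 23 (Beta, w=50) → cum 550
  mile 29 (Alpha, w=30) → cum 580
Optimal location: mile 20.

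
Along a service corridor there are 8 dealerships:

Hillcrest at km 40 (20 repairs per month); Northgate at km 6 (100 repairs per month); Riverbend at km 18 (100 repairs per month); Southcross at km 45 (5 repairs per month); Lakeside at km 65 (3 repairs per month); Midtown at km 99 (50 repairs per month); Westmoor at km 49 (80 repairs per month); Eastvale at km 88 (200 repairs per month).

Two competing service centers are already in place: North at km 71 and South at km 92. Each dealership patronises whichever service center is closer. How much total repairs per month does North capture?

308

The indifferent point is the midpoint (71+92)/2 = 81.5; dealerships left of it (closer to North at 71) go to North, those right go to South.
  Northgate at 6 (w=100) → North
  Riverbend at 18 (w=100) → North
  Hillcrest at 40 (w=20) → North
  Southcross at 45 (w=5) → North
  Westmoor at 49 (w=80) → North
  Lakeside at 65 (w=3) → North
  Eastvale at 88 (w=200) → South
  Midtown at 99 (w=50) → South
North captures 308; South captures 250.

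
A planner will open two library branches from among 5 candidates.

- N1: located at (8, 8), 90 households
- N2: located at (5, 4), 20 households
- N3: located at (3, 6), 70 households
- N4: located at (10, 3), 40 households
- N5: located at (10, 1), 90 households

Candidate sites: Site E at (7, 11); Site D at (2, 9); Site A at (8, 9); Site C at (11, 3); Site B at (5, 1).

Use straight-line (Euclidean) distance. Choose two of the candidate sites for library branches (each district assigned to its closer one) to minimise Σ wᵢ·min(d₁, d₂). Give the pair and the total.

Evaluate every pair (each demand assigned to the nearer of the two):
  {Site A, Site C}: total = 856.0
  {Site E, Site C}: total = 1095.7
  {Site D, Site C}: total = 1104.0
  {Site A, Site B}: total = 1192.4
  {Site C, Site B}: total = 1203.0
  {Site E, Site B}: total = 1387.0
  {Site D, Site A}: total = 1423.1
  {Site D, Site B}: total = 1494.2
  {Site E, Site A}: total = 1609.9
  {Site E, Site D}: total = 1904.0
Best pair: {Site A, Site C} with total 856.0.

{Site A, Site C}, total 856.0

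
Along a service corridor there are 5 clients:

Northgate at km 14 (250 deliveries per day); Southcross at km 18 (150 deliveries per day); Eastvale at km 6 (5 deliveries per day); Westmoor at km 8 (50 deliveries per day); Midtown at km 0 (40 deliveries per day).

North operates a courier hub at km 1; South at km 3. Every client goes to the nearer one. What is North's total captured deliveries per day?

40

The indifferent point is the midpoint (1+3)/2 = 2; clients left of it (closer to North at 1) go to North, those right go to South.
  Midtown at 0 (w=40) → North
  Eastvale at 6 (w=5) → South
  Westmoor at 8 (w=50) → South
  Northgate at 14 (w=250) → South
  Southcross at 18 (w=150) → South
North captures 40; South captures 455.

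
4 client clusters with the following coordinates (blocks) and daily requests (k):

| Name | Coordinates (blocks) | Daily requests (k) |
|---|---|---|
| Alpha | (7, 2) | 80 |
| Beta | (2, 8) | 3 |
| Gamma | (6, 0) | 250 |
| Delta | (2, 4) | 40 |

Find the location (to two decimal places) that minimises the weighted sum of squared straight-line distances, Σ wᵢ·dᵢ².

(5.75, 0.92)

The minimiser of Σwᵢ‖p−pᵢ‖² is the weighted centroid p* = (Σwᵢpᵢ)/(Σwᵢ).
Σwᵢ = 373.
Σwᵢxᵢ = 80·7 + 3·2 + 250·6 + 40·2 = 2146.
Σwᵢyᵢ = 80·2 + 3·8 + 250·0 + 40·4 = 344.
x* = 2146/373 = 5.75, y* = 344/373 = 0.92.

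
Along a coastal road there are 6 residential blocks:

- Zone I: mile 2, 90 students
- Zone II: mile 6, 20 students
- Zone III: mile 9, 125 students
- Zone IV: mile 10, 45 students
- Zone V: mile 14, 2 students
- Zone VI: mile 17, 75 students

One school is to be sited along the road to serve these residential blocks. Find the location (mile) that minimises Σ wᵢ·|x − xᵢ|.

For a sum of weighted absolute distances on a line, the optimum is the weighted median (not the mean). Total weight W = 357; half-weight = 178.5.
Sort by position and accumulate weight:
  mile 2 (Zone I, w=90) → cum 90
  mile 6 (Zone II, w=20) → cum 110
  mile 9 (Zone III, w=125) → cum 235  ≥ 178.5 → median here
  mile 10 (Zone IV, w=45) → cum 280
  mile 14 (Zone V, w=2) → cum 282
  mile 17 (Zone VI, w=75) → cum 357
Optimal location: mile 9.

x = 9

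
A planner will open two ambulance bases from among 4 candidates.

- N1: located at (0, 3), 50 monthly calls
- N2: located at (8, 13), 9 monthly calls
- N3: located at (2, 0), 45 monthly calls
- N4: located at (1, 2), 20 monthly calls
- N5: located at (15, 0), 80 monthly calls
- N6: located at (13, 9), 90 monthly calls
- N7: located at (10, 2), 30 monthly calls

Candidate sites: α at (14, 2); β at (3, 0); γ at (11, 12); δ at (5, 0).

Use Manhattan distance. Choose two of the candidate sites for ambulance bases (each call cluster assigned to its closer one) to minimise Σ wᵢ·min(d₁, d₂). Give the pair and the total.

{α, β}, total 1658

Evaluate every pair (each demand assigned to the nearer of the two):
  {α, β}: total = 1658
  {α, δ}: total = 1879
  {β, γ}: total = 2141
  {γ, δ}: total = 2151
  {α, γ}: total = 2486
  {β, δ}: total = 3109
Best pair: {α, β} with total 1658.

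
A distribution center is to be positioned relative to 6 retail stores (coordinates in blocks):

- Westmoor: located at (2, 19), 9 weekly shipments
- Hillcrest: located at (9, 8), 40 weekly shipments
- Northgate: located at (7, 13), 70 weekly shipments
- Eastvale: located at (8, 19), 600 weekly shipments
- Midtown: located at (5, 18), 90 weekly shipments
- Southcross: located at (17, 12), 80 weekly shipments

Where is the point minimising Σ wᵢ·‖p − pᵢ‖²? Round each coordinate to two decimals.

(8.41, 17.30)

The minimiser of Σwᵢ‖p−pᵢ‖² is the weighted centroid p* = (Σwᵢpᵢ)/(Σwᵢ).
Σwᵢ = 889.
Σwᵢxᵢ = 9·2 + 40·9 + 70·7 + 600·8 + 90·5 + 80·17 = 7478.
Σwᵢyᵢ = 9·19 + 40·8 + 70·13 + 600·19 + 90·18 + 80·12 = 15381.
x* = 7478/889 = 8.41, y* = 15381/889 = 17.30.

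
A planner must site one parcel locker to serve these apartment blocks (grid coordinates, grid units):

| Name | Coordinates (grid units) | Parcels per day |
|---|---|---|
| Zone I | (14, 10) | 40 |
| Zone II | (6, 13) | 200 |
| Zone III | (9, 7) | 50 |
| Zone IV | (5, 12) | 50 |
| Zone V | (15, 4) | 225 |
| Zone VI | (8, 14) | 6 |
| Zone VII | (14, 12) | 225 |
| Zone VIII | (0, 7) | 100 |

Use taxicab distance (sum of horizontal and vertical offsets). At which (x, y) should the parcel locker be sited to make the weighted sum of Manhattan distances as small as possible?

(14, 12)

Manhattan distance separates: Σwᵢ(|x−xᵢ|+|y−yᵢ|) = Σwᵢ|x−xᵢ| + Σwᵢ|y−yᵢ|, so x and y are optimised independently as 1-D weighted medians.
Total weight W = 896; half = 448.
x-coordinate, sorted with cumulative weight:
  x=0 (Zone VIII, w=100) cum 100
  x=5 (Zone IV, w=50) cum 150
  x=6 (Zone II, w=200) cum 350
  x=8 (Zone VI, w=6) cum 356
  x=9 (Zone III, w=50) cum 406
  x=14 (Zone I, w=40) cum 446
  x=14 (Zone VII, w=225) cum 671  ← median
  x=15 (Zone V, w=225) cum 896
⇒ x* = 14
y-coordinate, sorted with cumulative weight:
  y=4 (Zone V, w=225) cum 225
  y=7 (Zone III, w=50) cum 275
  y=7 (Zone VIII, w=100) cum 375
  y=10 (Zone I, w=40) cum 415
  y=12 (Zone IV, w=50) cum 465  ← median
  y=12 (Zone VII, w=225) cum 690
  y=13 (Zone II, w=200) cum 890
  y=14 (Zone VI, w=6) cum 896
⇒ y* = 12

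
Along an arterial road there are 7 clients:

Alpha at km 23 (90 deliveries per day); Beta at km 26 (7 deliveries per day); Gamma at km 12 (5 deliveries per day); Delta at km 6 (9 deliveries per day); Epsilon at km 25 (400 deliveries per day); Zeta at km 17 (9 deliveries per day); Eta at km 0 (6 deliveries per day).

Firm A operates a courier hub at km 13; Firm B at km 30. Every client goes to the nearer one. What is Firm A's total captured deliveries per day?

29

The indifferent point is the midpoint (13+30)/2 = 21.5; clients left of it (closer to Firm A at 13) go to Firm A, those right go to Firm B.
  Eta at 0 (w=6) → Firm A
  Delta at 6 (w=9) → Firm A
  Gamma at 12 (w=5) → Firm A
  Zeta at 17 (w=9) → Firm A
  Alpha at 23 (w=90) → Firm B
  Epsilon at 25 (w=400) → Firm B
  Beta at 26 (w=7) → Firm B
Firm A captures 29; Firm B captures 497.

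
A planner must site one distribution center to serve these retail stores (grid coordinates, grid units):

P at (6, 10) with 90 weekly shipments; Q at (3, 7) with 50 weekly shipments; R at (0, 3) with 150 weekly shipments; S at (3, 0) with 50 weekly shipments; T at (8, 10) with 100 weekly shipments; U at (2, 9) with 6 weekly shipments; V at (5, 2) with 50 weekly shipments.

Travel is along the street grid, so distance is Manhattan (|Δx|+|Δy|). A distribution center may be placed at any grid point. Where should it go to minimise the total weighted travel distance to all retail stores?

Manhattan distance separates: Σwᵢ(|x−xᵢ|+|y−yᵢ|) = Σwᵢ|x−xᵢ| + Σwᵢ|y−yᵢ|, so x and y are optimised independently as 1-D weighted medians.
Total weight W = 496; half = 248.
x-coordinate, sorted with cumulative weight:
  x=0 (R, w=150) cum 150
  x=2 (U, w=6) cum 156
  x=3 (Q, w=50) cum 206
  x=3 (S, w=50) cum 256  ← median
  x=5 (V, w=50) cum 306
  x=6 (P, w=90) cum 396
  x=8 (T, w=100) cum 496
⇒ x* = 3
y-coordinate, sorted with cumulative weight:
  y=0 (S, w=50) cum 50
  y=2 (V, w=50) cum 100
  y=3 (R, w=150) cum 250  ← median
  y=7 (Q, w=50) cum 300
  y=9 (U, w=6) cum 306
  y=10 (P, w=90) cum 396
  y=10 (T, w=100) cum 496
⇒ y* = 3

(3, 3)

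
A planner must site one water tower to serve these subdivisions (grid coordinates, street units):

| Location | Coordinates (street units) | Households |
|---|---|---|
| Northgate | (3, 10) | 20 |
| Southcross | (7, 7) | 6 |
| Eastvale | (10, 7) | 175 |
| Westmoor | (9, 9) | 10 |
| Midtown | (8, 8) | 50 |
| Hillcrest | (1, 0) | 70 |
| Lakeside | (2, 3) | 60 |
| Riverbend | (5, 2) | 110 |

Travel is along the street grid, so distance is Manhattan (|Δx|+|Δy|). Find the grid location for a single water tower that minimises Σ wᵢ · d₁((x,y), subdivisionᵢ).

(5, 7)

Manhattan distance separates: Σwᵢ(|x−xᵢ|+|y−yᵢ|) = Σwᵢ|x−xᵢ| + Σwᵢ|y−yᵢ|, so x and y are optimised independently as 1-D weighted medians.
Total weight W = 501; half = 250.5.
x-coordinate, sorted with cumulative weight:
  x=1 (Hillcrest, w=70) cum 70
  x=2 (Lakeside, w=60) cum 130
  x=3 (Northgate, w=20) cum 150
  x=5 (Riverbend, w=110) cum 260  ← median
  x=7 (Southcross, w=6) cum 266
  x=8 (Midtown, w=50) cum 316
  x=9 (Westmoor, w=10) cum 326
  x=10 (Eastvale, w=175) cum 501
⇒ x* = 5
y-coordinate, sorted with cumulative weight:
  y=0 (Hillcrest, w=70) cum 70
  y=2 (Riverbend, w=110) cum 180
  y=3 (Lakeside, w=60) cum 240
  y=7 (Southcross, w=6) cum 246
  y=7 (Eastvale, w=175) cum 421  ← median
  y=8 (Midtown, w=50) cum 471
  y=9 (Westmoor, w=10) cum 481
  y=10 (Northgate, w=20) cum 501
⇒ y* = 7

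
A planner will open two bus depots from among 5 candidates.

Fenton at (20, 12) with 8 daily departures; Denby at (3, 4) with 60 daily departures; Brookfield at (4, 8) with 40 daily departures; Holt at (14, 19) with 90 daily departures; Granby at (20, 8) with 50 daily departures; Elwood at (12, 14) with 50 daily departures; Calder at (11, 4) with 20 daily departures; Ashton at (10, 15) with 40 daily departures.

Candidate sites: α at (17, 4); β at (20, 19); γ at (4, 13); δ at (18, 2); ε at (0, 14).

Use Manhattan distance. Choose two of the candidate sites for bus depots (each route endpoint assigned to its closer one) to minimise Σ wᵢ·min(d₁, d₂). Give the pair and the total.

{β, γ}, total 3036

Evaluate every pair (each demand assigned to the nearer of the two):
  {β, γ}: total = 3036
  {α, γ}: total = 3568
  {γ, δ}: total = 3686
  {β, ε}: total = 3786
  {α, β}: total = 3796
  {β, δ}: total = 4206
  {α, ε}: total = 4398
  {γ, ε}: total = 4516
  {δ, ε}: total = 4606
  {α, δ}: total = 5168
Best pair: {β, γ} with total 3036.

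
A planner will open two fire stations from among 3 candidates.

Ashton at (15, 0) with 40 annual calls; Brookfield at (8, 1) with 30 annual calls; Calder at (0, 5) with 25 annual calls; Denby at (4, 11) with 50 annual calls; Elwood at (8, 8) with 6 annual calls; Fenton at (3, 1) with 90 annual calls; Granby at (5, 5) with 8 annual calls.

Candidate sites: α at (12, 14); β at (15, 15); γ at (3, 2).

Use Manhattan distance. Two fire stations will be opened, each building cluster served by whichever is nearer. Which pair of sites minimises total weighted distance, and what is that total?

Evaluate every pair (each demand assigned to the nearer of the two):
  {α, γ}: total = 1580
  {β, γ}: total = 1586
  {α, β}: total = 4353
Best pair: {α, γ} with total 1580.

{α, γ}, total 1580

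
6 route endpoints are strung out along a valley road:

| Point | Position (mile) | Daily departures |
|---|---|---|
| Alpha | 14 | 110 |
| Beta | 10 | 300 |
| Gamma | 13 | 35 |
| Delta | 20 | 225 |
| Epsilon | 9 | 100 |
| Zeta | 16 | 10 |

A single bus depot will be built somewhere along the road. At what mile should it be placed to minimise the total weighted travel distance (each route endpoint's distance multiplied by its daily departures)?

For a sum of weighted absolute distances on a line, the optimum is the weighted median (not the mean). Total weight W = 780; half-weight = 390.
Sort by position and accumulate weight:
  mile 9 (Epsilon, w=100) → cum 100
  mile 10 (Beta, w=300) → cum 400  ≥ 390 → median here
  mile 13 (Gamma, w=35) → cum 435
  mile 14 (Alpha, w=110) → cum 545
  mile 16 (Zeta, w=10) → cum 555
  mile 20 (Delta, w=225) → cum 780
Optimal location: mile 10.

x = 10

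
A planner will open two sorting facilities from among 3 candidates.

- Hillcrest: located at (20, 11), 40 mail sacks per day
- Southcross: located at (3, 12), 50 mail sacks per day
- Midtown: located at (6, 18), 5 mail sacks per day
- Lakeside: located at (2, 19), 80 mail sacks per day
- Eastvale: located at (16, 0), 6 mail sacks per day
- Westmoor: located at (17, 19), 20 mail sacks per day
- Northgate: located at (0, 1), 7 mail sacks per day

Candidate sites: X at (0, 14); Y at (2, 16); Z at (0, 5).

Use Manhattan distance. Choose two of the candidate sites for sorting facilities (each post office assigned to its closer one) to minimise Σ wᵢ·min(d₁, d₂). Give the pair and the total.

{Y, Z}, total 1954

Evaluate every pair (each demand assigned to the nearer of the two):
  {Y, Z}: total = 1954
  {X, Y}: total = 2071
  {X, Z}: total = 2374
Best pair: {Y, Z} with total 1954.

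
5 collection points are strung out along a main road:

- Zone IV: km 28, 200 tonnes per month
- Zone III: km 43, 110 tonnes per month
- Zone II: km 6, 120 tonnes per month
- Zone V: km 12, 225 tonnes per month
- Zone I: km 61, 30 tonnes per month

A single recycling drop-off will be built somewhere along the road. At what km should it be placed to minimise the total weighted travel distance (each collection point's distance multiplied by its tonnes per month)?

x = 12

For a sum of weighted absolute distances on a line, the optimum is the weighted median (not the mean). Total weight W = 685; half-weight = 342.5.
Sort by position and accumulate weight:
  km 6 (Zone II, w=120) → cum 120
  km 12 (Zone V, w=225) → cum 345  ≥ 342.5 → median here
  km 28 (Zone IV, w=200) → cum 545
  km 43 (Zone III, w=110) → cum 655
  km 61 (Zone I, w=30) → cum 685
Optimal location: km 12.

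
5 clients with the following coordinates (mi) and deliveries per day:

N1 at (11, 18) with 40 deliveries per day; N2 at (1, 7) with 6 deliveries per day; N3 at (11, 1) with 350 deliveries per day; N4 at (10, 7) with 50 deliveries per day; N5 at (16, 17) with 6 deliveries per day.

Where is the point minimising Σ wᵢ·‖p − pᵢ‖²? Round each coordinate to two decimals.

The minimiser of Σwᵢ‖p−pᵢ‖² is the weighted centroid p* = (Σwᵢpᵢ)/(Σwᵢ).
Σwᵢ = 452.
Σwᵢxᵢ = 40·11 + 6·1 + 350·11 + 50·10 + 6·16 = 4892.
Σwᵢyᵢ = 40·18 + 6·7 + 350·1 + 50·7 + 6·17 = 1564.
x* = 4892/452 = 10.82, y* = 1564/452 = 3.46.

(10.82, 3.46)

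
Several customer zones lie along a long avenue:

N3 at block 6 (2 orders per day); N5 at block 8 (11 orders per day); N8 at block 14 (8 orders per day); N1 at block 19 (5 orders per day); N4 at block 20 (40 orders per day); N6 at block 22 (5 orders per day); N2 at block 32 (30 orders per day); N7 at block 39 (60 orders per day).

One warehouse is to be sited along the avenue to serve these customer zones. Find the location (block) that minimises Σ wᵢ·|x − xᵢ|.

For a sum of weighted absolute distances on a line, the optimum is the weighted median (not the mean). Total weight W = 161; half-weight = 80.5.
Sort by position and accumulate weight:
  block 6 (N3, w=2) → cum 2
  block 8 (N5, w=11) → cum 13
  block 14 (N8, w=8) → cum 21
  block 19 (N1, w=5) → cum 26
  block 20 (N4, w=40) → cum 66
  block 22 (N6, w=5) → cum 71
  block 32 (N2, w=30) → cum 101  ≥ 80.5 → median here
  block 39 (N7, w=60) → cum 161
Optimal location: block 32.

x = 32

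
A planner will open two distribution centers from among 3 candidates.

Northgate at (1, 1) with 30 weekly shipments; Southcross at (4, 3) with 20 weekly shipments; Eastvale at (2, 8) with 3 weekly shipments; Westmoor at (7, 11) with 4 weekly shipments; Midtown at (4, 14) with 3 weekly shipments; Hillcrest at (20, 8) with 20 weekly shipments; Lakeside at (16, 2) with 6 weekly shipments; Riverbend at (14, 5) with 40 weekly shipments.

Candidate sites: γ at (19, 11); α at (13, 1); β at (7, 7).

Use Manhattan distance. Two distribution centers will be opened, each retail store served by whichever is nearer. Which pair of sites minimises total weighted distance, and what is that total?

{γ, α}, total 1040

Evaluate every pair (each demand assigned to the nearer of the two):
  {γ, α}: total = 1040
  {α, β}: total = 1068
  {γ, β}: total = 1076
Best pair: {γ, α} with total 1040.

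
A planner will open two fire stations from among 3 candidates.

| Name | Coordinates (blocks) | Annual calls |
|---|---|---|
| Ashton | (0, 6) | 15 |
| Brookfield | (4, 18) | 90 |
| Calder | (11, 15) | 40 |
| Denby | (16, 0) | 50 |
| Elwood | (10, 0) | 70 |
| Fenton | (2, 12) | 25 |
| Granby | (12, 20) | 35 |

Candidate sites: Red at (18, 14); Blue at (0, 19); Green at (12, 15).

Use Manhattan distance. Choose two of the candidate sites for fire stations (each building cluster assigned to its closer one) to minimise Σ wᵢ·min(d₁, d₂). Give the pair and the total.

Evaluate every pair (each demand assigned to the nearer of the two):
  {Blue, Green}: total = 3225
  {Red, Green}: total = 3835
  {Red, Blue}: total = 3950
Best pair: {Blue, Green} with total 3225.

{Blue, Green}, total 3225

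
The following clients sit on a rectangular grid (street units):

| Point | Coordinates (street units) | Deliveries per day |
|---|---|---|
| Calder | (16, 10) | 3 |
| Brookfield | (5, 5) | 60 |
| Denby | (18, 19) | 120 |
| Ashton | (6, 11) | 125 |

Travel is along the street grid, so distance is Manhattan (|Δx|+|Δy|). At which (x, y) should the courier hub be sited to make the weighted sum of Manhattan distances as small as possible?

(6, 11)

Manhattan distance separates: Σwᵢ(|x−xᵢ|+|y−yᵢ|) = Σwᵢ|x−xᵢ| + Σwᵢ|y−yᵢ|, so x and y are optimised independently as 1-D weighted medians.
Total weight W = 308; half = 154.
x-coordinate, sorted with cumulative weight:
  x=5 (Brookfield, w=60) cum 60
  x=6 (Ashton, w=125) cum 185  ← median
  x=16 (Calder, w=3) cum 188
  x=18 (Denby, w=120) cum 308
⇒ x* = 6
y-coordinate, sorted with cumulative weight:
  y=5 (Brookfield, w=60) cum 60
  y=10 (Calder, w=3) cum 63
  y=11 (Ashton, w=125) cum 188  ← median
  y=19 (Denby, w=120) cum 308
⇒ y* = 11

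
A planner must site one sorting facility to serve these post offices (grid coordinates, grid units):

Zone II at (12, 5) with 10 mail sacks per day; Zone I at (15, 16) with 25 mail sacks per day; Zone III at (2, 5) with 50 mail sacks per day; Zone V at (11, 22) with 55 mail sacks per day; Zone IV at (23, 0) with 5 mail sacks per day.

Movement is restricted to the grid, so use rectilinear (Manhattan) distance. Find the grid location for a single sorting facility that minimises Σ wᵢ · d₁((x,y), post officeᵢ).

Manhattan distance separates: Σwᵢ(|x−xᵢ|+|y−yᵢ|) = Σwᵢ|x−xᵢ| + Σwᵢ|y−yᵢ|, so x and y are optimised independently as 1-D weighted medians.
Total weight W = 145; half = 72.5.
x-coordinate, sorted with cumulative weight:
  x=2 (Zone III, w=50) cum 50
  x=11 (Zone V, w=55) cum 105  ← median
  x=12 (Zone II, w=10) cum 115
  x=15 (Zone I, w=25) cum 140
  x=23 (Zone IV, w=5) cum 145
⇒ x* = 11
y-coordinate, sorted with cumulative weight:
  y=0 (Zone IV, w=5) cum 5
  y=5 (Zone II, w=10) cum 15
  y=5 (Zone III, w=50) cum 65
  y=16 (Zone I, w=25) cum 90  ← median
  y=22 (Zone V, w=55) cum 145
⇒ y* = 16

(11, 16)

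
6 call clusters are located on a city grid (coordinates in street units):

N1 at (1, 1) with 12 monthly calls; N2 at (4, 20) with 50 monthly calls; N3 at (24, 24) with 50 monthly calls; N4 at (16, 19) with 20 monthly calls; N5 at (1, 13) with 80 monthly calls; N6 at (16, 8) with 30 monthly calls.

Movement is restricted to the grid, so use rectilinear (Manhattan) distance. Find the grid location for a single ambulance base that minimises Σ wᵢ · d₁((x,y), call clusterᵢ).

Manhattan distance separates: Σwᵢ(|x−xᵢ|+|y−yᵢ|) = Σwᵢ|x−xᵢ| + Σwᵢ|y−yᵢ|, so x and y are optimised independently as 1-D weighted medians.
Total weight W = 242; half = 121.
x-coordinate, sorted with cumulative weight:
  x=1 (N1, w=12) cum 12
  x=1 (N5, w=80) cum 92
  x=4 (N2, w=50) cum 142  ← median
  x=16 (N4, w=20) cum 162
  x=16 (N6, w=30) cum 192
  x=24 (N3, w=50) cum 242
⇒ x* = 4
y-coordinate, sorted with cumulative weight:
  y=1 (N1, w=12) cum 12
  y=8 (N6, w=30) cum 42
  y=13 (N5, w=80) cum 122  ← median
  y=19 (N4, w=20) cum 142
  y=20 (N2, w=50) cum 192
  y=24 (N3, w=50) cum 242
⇒ y* = 13

(4, 13)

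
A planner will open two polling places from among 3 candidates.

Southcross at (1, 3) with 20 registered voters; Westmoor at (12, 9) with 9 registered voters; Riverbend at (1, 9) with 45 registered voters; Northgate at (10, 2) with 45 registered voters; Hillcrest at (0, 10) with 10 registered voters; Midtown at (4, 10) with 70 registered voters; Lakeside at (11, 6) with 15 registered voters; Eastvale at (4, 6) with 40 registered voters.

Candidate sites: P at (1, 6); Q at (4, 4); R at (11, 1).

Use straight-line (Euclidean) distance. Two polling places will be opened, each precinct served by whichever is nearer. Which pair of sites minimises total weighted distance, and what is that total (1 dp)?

{P, R}, total 917.4

Evaluate every pair (each demand assigned to the nearer of the two):
  {P, R}: total = 917.4
  {Q, R}: total = 1108.9
  {P, Q}: total = 1144.9
Best pair: {P, R} with total 917.4.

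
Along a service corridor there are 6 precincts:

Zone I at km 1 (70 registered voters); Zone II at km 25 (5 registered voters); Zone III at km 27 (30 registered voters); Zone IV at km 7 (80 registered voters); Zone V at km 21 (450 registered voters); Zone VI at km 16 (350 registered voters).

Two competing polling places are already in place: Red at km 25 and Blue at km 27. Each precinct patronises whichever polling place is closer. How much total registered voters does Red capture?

The indifferent point is the midpoint (25+27)/2 = 26; precincts left of it (closer to Red at 25) go to Red, those right go to Blue.
  Zone I at 1 (w=70) → Red
  Zone IV at 7 (w=80) → Red
  Zone VI at 16 (w=350) → Red
  Zone V at 21 (w=450) → Red
  Zone II at 25 (w=5) → Red
  Zone III at 27 (w=30) → Blue
Red captures 955; Blue captures 30.

955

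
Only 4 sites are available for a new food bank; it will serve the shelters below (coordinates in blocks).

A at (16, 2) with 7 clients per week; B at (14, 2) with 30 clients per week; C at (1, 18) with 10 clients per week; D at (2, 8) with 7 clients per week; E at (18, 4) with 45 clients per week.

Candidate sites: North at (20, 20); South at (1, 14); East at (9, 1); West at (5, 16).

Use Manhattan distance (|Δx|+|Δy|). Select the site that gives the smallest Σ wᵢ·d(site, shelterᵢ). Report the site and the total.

Total weighted distance at each candidate:
  North (20, 20): total = 2104
  South (1, 14): total = 2243
  East (9, 1): total = 1124
  West (5, 16): total = 2127
Minimum is at East with total 1124 blocks.

East, total 1124 blocks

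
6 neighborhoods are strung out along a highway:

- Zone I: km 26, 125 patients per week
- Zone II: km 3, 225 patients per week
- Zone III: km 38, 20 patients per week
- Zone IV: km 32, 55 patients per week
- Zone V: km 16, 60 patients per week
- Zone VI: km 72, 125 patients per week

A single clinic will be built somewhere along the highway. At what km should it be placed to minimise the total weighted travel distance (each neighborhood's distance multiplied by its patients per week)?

For a sum of weighted absolute distances on a line, the optimum is the weighted median (not the mean). Total weight W = 610; half-weight = 305.
Sort by position and accumulate weight:
  km 3 (Zone II, w=225) → cum 225
  km 16 (Zone V, w=60) → cum 285
  km 26 (Zone I, w=125) → cum 410  ≥ 305 → median here
  km 32 (Zone IV, w=55) → cum 465
  km 38 (Zone III, w=20) → cum 485
  km 72 (Zone VI, w=125) → cum 610
Optimal location: km 26.

x = 26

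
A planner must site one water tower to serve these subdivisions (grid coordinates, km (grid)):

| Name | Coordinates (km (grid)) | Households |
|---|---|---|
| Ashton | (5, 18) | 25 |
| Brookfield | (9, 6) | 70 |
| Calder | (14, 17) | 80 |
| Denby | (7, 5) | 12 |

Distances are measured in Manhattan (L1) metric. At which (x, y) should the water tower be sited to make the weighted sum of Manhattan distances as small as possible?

Manhattan distance separates: Σwᵢ(|x−xᵢ|+|y−yᵢ|) = Σwᵢ|x−xᵢ| + Σwᵢ|y−yᵢ|, so x and y are optimised independently as 1-D weighted medians.
Total weight W = 187; half = 93.5.
x-coordinate, sorted with cumulative weight:
  x=5 (Ashton, w=25) cum 25
  x=7 (Denby, w=12) cum 37
  x=9 (Brookfield, w=70) cum 107  ← median
  x=14 (Calder, w=80) cum 187
⇒ x* = 9
y-coordinate, sorted with cumulative weight:
  y=5 (Denby, w=12) cum 12
  y=6 (Brookfield, w=70) cum 82
  y=17 (Calder, w=80) cum 162  ← median
  y=18 (Ashton, w=25) cum 187
⇒ y* = 17

(9, 17)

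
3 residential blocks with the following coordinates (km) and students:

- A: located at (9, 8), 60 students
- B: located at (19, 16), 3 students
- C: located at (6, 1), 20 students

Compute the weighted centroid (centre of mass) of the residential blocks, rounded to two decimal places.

The minimiser of Σwᵢ‖p−pᵢ‖² is the weighted centroid p* = (Σwᵢpᵢ)/(Σwᵢ).
Σwᵢ = 83.
Σwᵢxᵢ = 60·9 + 3·19 + 20·6 = 717.
Σwᵢyᵢ = 60·8 + 3·16 + 20·1 = 548.
x* = 717/83 = 8.64, y* = 548/83 = 6.60.

(8.64, 6.60)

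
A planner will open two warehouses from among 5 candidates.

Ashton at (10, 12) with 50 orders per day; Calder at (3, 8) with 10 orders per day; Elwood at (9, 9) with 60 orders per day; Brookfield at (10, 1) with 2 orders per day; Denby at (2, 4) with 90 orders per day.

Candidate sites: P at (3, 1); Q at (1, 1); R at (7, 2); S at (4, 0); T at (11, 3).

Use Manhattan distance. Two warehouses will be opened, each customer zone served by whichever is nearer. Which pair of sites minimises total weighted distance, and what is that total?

Evaluate every pair (each demand assigned to the nearer of the two):
  {P, T}: total = 1416
  {Q, T}: total = 1436
  {S, T}: total = 1616
  {P, R}: total = 1628
  {Q, R}: total = 1648
  {R, T}: total = 1716
  {R, S}: total = 1828
  {P, Q}: total = 2184
  {P, S}: total = 2184
  {Q, S}: total = 2204
Best pair: {P, T} with total 1416.

{P, T}, total 1416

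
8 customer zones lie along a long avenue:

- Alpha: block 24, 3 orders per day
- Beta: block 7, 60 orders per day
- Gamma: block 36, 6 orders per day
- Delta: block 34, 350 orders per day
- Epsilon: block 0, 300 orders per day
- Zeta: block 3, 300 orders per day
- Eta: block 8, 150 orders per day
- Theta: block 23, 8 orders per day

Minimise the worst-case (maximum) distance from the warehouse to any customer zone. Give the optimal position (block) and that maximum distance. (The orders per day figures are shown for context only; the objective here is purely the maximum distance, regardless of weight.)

The 1-center on a line is the midpoint of the two extreme points: leftmost at 0, rightmost at 36.
Optimal location = (0 + 36)/2 = 18; maximum distance = (36 − 0)/2 = 18.

location 18, max distance 18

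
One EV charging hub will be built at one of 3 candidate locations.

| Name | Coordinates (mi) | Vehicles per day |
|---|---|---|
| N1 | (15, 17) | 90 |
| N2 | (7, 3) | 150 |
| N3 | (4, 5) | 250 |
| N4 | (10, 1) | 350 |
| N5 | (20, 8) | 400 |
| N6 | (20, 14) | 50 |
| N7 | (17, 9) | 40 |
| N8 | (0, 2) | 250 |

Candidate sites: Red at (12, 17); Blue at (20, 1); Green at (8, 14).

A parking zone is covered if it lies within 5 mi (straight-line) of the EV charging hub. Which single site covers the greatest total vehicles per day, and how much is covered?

Coverage radius r = 5 mi; a point is covered iff (Δx)²+(Δy)² ≤ 5² = 25.
  Red (12, 17): covers {N1} → 90
  Blue (20, 1): covers {none} → 0
  Green (8, 14): covers {none} → 0
Maximum coverage at Red: 90 vehicles per day.

Red, covering 90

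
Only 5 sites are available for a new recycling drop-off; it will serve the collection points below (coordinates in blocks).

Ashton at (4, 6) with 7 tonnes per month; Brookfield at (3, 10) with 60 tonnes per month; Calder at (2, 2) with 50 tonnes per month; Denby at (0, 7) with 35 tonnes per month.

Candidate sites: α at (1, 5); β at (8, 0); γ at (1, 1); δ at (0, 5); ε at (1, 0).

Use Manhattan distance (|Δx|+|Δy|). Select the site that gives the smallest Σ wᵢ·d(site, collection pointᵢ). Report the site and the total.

Total weighted distance at each candidate:
  α (1, 5): total = 753
  β (8, 0): total = 1895
  γ (1, 1): total = 1061
  δ (0, 5): total = 835
  ε (1, 0): total = 1213
Minimum is at α with total 753 blocks.

α, total 753 blocks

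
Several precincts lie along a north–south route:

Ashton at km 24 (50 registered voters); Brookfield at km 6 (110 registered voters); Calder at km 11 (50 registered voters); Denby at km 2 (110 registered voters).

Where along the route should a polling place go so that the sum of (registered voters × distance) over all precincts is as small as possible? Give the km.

x = 6

For a sum of weighted absolute distances on a line, the optimum is the weighted median (not the mean). Total weight W = 320; half-weight = 160.
Sort by position and accumulate weight:
  km 2 (Denby, w=110) → cum 110
  km 6 (Brookfield, w=110) → cum 220  ≥ 160 → median here
  km 11 (Calder, w=50) → cum 270
  km 24 (Ashton, w=50) → cum 320
Optimal location: km 6.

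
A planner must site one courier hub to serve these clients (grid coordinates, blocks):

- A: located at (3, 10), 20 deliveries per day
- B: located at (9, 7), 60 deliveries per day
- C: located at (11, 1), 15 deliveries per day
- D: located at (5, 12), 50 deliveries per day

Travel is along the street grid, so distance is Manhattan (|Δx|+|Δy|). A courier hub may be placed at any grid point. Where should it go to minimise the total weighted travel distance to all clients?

(9, 7)

Manhattan distance separates: Σwᵢ(|x−xᵢ|+|y−yᵢ|) = Σwᵢ|x−xᵢ| + Σwᵢ|y−yᵢ|, so x and y are optimised independently as 1-D weighted medians.
Total weight W = 145; half = 72.5.
x-coordinate, sorted with cumulative weight:
  x=3 (A, w=20) cum 20
  x=5 (D, w=50) cum 70
  x=9 (B, w=60) cum 130  ← median
  x=11 (C, w=15) cum 145
⇒ x* = 9
y-coordinate, sorted with cumulative weight:
  y=1 (C, w=15) cum 15
  y=7 (B, w=60) cum 75  ← median
  y=10 (A, w=20) cum 95
  y=12 (D, w=50) cum 145
⇒ y* = 7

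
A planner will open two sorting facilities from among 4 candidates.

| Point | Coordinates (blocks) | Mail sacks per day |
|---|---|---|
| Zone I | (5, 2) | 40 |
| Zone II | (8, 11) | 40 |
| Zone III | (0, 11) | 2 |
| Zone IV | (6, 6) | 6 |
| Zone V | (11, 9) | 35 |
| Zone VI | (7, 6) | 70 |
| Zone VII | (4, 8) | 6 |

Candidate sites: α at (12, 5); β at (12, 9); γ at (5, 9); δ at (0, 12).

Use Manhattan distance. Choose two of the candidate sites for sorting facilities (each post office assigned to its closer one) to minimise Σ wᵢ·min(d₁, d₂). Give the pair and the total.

Evaluate every pair (each demand assigned to the nearer of the two):
  {β, γ}: total = 915
  {α, γ}: total = 1055
  {γ, δ}: total = 1078
  {α, β}: total = 1219
  {α, δ}: total = 1447
  {β, δ}: total = 1499
Best pair: {β, γ} with total 915.

{β, γ}, total 915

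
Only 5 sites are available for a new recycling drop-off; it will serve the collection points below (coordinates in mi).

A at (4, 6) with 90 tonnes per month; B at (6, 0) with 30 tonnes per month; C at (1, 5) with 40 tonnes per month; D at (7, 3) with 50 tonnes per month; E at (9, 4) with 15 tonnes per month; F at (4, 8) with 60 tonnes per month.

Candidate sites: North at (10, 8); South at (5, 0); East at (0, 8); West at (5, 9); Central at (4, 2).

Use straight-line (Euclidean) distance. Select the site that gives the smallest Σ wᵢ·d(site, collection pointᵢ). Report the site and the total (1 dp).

Central, total 1213.4 mi

Total weighted distance at each candidate:
  North (10, 8): total = 1930.4
  South (5, 0): total = 1582.4
  East (0, 8): total = 1646.8
  West (5, 9): total = 1279.7
  Central (4, 2): total = 1213.4
Minimum is at Central with total 1213.4 mi.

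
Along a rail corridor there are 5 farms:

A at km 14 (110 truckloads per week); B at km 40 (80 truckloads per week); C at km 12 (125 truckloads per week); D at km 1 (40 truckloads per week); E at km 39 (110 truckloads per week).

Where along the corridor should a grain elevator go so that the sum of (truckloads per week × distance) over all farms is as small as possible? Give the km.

For a sum of weighted absolute distances on a line, the optimum is the weighted median (not the mean). Total weight W = 465; half-weight = 232.5.
Sort by position and accumulate weight:
  km 1 (D, w=40) → cum 40
  km 12 (C, w=125) → cum 165
  km 14 (A, w=110) → cum 275  ≥ 232.5 → median here
  km 39 (E, w=110) → cum 385
  km 40 (B, w=80) → cum 465
Optimal location: km 14.

x = 14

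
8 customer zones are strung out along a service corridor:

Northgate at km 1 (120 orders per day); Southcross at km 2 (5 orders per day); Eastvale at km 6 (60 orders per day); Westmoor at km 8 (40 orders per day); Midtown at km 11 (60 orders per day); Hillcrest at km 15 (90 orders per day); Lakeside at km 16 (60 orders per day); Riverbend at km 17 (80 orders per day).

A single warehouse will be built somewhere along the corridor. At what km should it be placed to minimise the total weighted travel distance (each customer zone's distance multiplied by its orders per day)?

For a sum of weighted absolute distances on a line, the optimum is the weighted median (not the mean). Total weight W = 515; half-weight = 257.5.
Sort by position and accumulate weight:
  km 1 (Northgate, w=120) → cum 120
  km 2 (Southcross, w=5) → cum 125
  km 6 (Eastvale, w=60) → cum 185
  km 8 (Westmoor, w=40) → cum 225
  km 11 (Midtown, w=60) → cum 285  ≥ 257.5 → median here
  km 15 (Hillcrest, w=90) → cum 375
  km 16 (Lakeside, w=60) → cum 435
  km 17 (Riverbend, w=80) → cum 515
Optimal location: km 11.

x = 11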